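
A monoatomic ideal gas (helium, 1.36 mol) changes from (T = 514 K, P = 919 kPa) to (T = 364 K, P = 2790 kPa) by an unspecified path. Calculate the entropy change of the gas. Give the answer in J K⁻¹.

ΔS = -22.3 J/K

ΔS = nC_p ln(T₂/T₁) − nR ln(P₂/P₁), with C_p = 5R/2 = 20.79 J mol⁻¹ K⁻¹ for a monoatomic ideal gas.
ΔS = 1.36 × [20.79 × ln(364/514) − 8.314 × ln(2790/919)] = -22.3 J/K.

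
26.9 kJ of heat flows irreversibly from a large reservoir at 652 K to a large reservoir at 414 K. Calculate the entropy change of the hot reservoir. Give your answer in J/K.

ΔS_hot = -41.3 J/K

The hot reservoir loses heat Q, so ΔS_hot = −Q/T_H = −26900/652 = -41.3 J/K.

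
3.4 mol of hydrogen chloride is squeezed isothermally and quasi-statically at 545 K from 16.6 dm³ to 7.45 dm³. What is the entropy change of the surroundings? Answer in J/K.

For an isothermal ideal gas ΔS_gas = nR ln(V₂/V₁) = 3.4 × 8.314 × ln(7.45/16.6) = -22.6 J/K.
The process is reversible, so ΔS_surr = −ΔS_gas = 22.6 J/K and ΔS_universe = 0.

ΔS_surr = 22.6 J/K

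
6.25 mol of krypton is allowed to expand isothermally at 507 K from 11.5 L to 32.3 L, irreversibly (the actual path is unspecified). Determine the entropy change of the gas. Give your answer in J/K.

Entropy is a state function, so ΔS_gas depends only on the end states.
For an isothermal ideal gas ΔS_gas = nR ln(V₂/V₁) = 6.25 × 8.314 × ln(32.3/11.5) = 53.7 J/K.

ΔS_gas = 53.7 J/K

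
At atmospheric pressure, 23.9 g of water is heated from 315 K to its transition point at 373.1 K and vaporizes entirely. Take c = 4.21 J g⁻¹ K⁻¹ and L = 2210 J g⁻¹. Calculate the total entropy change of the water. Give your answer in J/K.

Warming step: ΔS₁ = m c ln(T_tr/T_i) = 23.9 × 4.21 × ln(373.1/315) = 17.03 J/K.
Phase change: ΔS₂ = +mL/T_tr = 23.9 × 2210 / 373.1 = 141.6 J/K.
ΔS_total = (17.03) + (141.6) = 159 J/K.

ΔS = 159 J/K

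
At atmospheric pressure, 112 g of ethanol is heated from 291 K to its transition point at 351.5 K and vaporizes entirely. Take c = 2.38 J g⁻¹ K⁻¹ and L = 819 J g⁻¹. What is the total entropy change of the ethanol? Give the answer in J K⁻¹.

ΔS = 311 J/K

Warming step: ΔS₁ = m c ln(T_tr/T_i) = 112 × 2.38 × ln(351.5/291) = 50.35 J/K.
Phase change: ΔS₂ = +mL/T_tr = 112 × 819 / 351.5 = 261 J/K.
ΔS_total = (50.35) + (261) = 311 J/K.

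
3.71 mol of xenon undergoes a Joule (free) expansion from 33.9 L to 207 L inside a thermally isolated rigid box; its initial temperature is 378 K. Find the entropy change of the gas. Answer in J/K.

ΔS_gas = 55.8 J/K

No heat is exchanged and no work is done, so the ideal-gas temperature stays constant.
Entropy is a state function; using a reversible isothermal path, ΔS_gas = nR ln(V₂/V₁) = 3.71 × 8.314 × ln(207/33.9) = 55.8 J/K.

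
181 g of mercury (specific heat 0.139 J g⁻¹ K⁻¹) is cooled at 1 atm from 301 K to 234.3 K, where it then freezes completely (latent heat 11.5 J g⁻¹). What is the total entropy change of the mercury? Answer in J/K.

ΔS = -15.2 J/K

Cooling step: ΔS₁ = m c ln(T_tr/T_i) = 181 × 0.139 × ln(234.3/301) = -6.303 J/K.
Phase change: ΔS₂ = −mL/T_tr = −181 × 11.5 / 234.3 = -8.884 J/K.
ΔS_total = (-6.303) + (-8.884) = -15.2 J/K.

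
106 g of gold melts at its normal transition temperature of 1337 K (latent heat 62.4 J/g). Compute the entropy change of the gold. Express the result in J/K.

ΔS = 4.95 J/K

Heat absorbed by the substance: Q = mL = 106 × 62.4 = 6614.4 J.
At constant T, ΔS = Q_rev/T = 6614.4 / 1337 = 4.95 J/K.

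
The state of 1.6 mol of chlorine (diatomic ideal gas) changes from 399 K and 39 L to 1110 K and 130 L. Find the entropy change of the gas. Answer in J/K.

Entropy is a state function: ΔS = nC_V ln(T₂/T₁) + nR ln(V₂/V₁), with C_V = 5R/2 = 20.79 J mol⁻¹ K⁻¹ for a diatomic ideal gas.
ΔS = 1.6 × [20.79 × ln(1110/399) + 8.314 × ln(130/39)] = 50 J/K.

ΔS = 50 J/K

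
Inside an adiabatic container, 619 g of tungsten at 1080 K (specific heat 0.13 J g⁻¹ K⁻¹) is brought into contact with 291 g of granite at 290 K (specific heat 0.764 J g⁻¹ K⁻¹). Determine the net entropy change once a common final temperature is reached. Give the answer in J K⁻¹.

Energy balance: T_f = (m₁c₁T₁ + m₂c₂T₂)/(m₁c₁ + m₂c₂) = 499.95 K.
ΔS₁ = m₁c₁ ln(T_f/T₁) = 80.47 × ln(499.95/1080) = -61.98 J/K.
ΔS₂ = m₂c₂ ln(T_f/T₂) = 222.324 × ln(499.95/290) = 121.1 J/K.
ΔS_total = -61.98 + 121.1 = 59.1 J/K.

ΔS_total = 59.1 J/K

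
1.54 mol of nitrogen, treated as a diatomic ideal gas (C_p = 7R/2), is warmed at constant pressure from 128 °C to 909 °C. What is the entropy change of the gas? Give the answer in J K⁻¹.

In kelvin: T₁ = 401.15 K, T₂ = 1182.15 K. At constant pressure, ΔS = nC_p ln(T₂/T₁) with C_p = 7R/2 = 29.1 J mol⁻¹ K⁻¹.
ΔS = 1.54 × 29.1 × ln(1182.15/401.15) = 48.4 J/K.

ΔS = 48.4 J/K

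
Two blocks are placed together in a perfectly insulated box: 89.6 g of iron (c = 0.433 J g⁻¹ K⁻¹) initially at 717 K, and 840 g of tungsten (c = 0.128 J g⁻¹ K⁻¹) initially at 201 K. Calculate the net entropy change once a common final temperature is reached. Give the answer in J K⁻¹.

ΔS_total = 26.6 J/K

Energy balance: T_f = (m₁c₁T₁ + m₂c₂T₂)/(m₁c₁ + m₂c₂) = 337.82 K.
ΔS₁ = m₁c₁ ln(T_f/T₁) = 38.7968 × ln(337.82/717) = -29.2 J/K.
ΔS₂ = m₂c₂ ln(T_f/T₂) = 107.52 × ln(337.82/201) = 55.83 J/K.
ΔS_total = -29.2 + 55.83 = 26.6 J/K.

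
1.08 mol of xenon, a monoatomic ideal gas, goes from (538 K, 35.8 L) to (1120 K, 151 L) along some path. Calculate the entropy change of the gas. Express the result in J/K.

ΔS = 22.8 J/K

Entropy is a state function: ΔS = nC_V ln(T₂/T₁) + nR ln(V₂/V₁), with C_V = 3R/2 = 12.47 J mol⁻¹ K⁻¹ for a monoatomic ideal gas.
ΔS = 1.08 × [12.47 × ln(1120/538) + 8.314 × ln(151/35.8)] = 22.8 J/K.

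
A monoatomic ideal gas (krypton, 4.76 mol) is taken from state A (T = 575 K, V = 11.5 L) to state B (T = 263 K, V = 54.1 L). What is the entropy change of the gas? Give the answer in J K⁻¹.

ΔS = 14.8 J/K

Entropy is a state function: ΔS = nC_V ln(T₂/T₁) + nR ln(V₂/V₁), with C_V = 3R/2 = 12.47 J mol⁻¹ K⁻¹ for a monoatomic ideal gas.
ΔS = 4.76 × [12.47 × ln(263/575) + 8.314 × ln(54.1/11.5)] = 14.8 J/K.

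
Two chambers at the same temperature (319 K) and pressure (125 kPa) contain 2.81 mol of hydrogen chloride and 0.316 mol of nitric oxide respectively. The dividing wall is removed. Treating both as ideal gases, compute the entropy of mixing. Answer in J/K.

Mole fractions: x_A = 2.81/3.13 = 0.899, x_B = 0.101.
ΔS_mix = −R(n_A ln x_A + n_B ln x_B) = −8.314 × (2.81 ln 0.899 + 0.316 ln 0.101) = 8.51 J/K.

ΔS_mix = 8.51 J/K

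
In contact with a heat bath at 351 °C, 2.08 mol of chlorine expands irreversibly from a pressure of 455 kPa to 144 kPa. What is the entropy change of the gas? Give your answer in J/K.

Entropy is a state function, so ΔS_gas depends only on the end states.
For an isothermal ideal gas ΔS_gas = nR ln(P₁/P₂) = 2.08 × 8.314 × ln(455/144) = 19.9 J/K.

ΔS_gas = 19.9 J/K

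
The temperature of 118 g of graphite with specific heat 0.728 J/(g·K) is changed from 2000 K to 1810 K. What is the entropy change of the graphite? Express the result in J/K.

ΔS = ∫dQ_rev/T = m c ln(T₂/T₁) = 118 × 0.728 × ln(1810/2000) = -8.57 J/K.

ΔS = -8.57 J/K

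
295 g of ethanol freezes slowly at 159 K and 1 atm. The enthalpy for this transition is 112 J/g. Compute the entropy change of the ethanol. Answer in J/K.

Heat released by the substance: Q = −mL = −295 × 112 = −33040 J.
At constant T, ΔS = Q_rev/T = −33040 / 159 = -208 J/K.

ΔS = -208 J/K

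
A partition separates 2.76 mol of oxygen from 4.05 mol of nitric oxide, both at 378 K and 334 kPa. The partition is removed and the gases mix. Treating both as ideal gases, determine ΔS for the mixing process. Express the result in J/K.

Mole fractions: x_A = 2.76/6.81 = 0.405, x_B = 0.595.
ΔS_mix = −R(n_A ln x_A + n_B ln x_B) = −8.314 × (2.76 ln 0.405 + 4.05 ln 0.595) = 38.2 J/K.

ΔS_mix = 38.2 J/K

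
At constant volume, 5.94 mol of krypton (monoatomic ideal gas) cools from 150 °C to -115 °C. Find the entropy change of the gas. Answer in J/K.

In kelvin: T₁ = 423.15 K, T₂ = 158.15 K. At constant volume, ΔS = nC_V ln(T₂/T₁) with C_V = 3R/2 = 12.47 J mol⁻¹ K⁻¹.
ΔS = 5.94 × 12.47 × ln(158.15/423.15) = -72.9 J/K.

ΔS = -72.9 J/K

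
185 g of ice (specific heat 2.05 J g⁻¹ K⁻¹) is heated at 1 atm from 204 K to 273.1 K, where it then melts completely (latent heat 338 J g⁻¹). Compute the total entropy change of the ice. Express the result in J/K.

ΔS = 340 J/K

Warming step: ΔS₁ = m c ln(T_tr/T_i) = 185 × 2.05 × ln(273.1/204) = 110.6 J/K.
Phase change: ΔS₂ = +mL/T_tr = 185 × 338 / 273.1 = 229 J/K.
ΔS_total = (110.6) + (229) = 340 J/K.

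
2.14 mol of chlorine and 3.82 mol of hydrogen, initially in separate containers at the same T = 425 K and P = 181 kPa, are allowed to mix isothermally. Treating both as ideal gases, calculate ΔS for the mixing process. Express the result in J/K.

ΔS_mix = 32.4 J/K

Mole fractions: x_A = 2.14/5.96 = 0.359, x_B = 0.641.
ΔS_mix = −R(n_A ln x_A + n_B ln x_B) = −8.314 × (2.14 ln 0.359 + 3.82 ln 0.641) = 32.4 J/K.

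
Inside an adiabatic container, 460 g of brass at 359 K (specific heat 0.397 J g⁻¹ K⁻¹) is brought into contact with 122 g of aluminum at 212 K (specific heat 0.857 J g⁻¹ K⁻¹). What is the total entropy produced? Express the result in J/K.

Energy balance: T_f = (m₁c₁T₁ + m₂c₂T₂)/(m₁c₁ + m₂c₂) = 305.48 K.
ΔS₁ = m₁c₁ ln(T_f/T₁) = 182.62 × ln(305.48/359) = -29.48 J/K.
ΔS₂ = m₂c₂ ln(T_f/T₂) = 104.554 × ln(305.48/212) = 38.19 J/K.
ΔS_total = -29.48 + 38.19 = 8.71 J/K.

ΔS_total = 8.71 J/K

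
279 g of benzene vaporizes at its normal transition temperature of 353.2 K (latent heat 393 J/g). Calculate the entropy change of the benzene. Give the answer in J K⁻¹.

Heat absorbed by the substance: Q = mL = 279 × 393 = 109647 J.
At constant T, ΔS = Q_rev/T = 109647 / 353.2 = 310 J/K.

ΔS = 310 J/K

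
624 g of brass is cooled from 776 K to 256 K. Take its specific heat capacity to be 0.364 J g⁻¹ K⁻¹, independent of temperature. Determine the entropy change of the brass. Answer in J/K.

ΔS = -252 J/K

ΔS = ∫dQ_rev/T = m c ln(T₂/T₁) = 624 × 0.364 × ln(256/776) = -252 J/K.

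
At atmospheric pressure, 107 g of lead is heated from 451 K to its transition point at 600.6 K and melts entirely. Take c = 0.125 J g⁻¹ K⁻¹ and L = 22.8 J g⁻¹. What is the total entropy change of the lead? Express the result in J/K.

ΔS = 7.89 J/K

Warming step: ΔS₁ = m c ln(T_tr/T_i) = 107 × 0.125 × ln(600.6/451) = 3.831 J/K.
Phase change: ΔS₂ = +mL/T_tr = 107 × 22.8 / 600.6 = 4.062 J/K.
ΔS_total = (3.831) + (4.062) = 7.89 J/K.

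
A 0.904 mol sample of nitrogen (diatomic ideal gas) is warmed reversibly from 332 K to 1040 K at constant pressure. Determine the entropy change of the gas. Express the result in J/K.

ΔS = 30 J/K

At constant pressure, ΔS = nC_p ln(T₂/T₁) with C_p = 7R/2 = 29.1 J mol⁻¹ K⁻¹.
ΔS = 0.904 × 29.1 × ln(1040/332) = 30 J/K.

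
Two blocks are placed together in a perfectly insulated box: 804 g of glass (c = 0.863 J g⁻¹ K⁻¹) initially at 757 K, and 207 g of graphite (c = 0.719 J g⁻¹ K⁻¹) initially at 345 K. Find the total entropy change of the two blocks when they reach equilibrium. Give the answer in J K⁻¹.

Energy balance: T_f = (m₁c₁T₁ + m₂c₂T₂)/(m₁c₁ + m₂c₂) = 684.23 K.
ΔS₁ = m₁c₁ ln(T_f/T₁) = 693.852 × ln(684.23/757) = -70.12 J/K.
ΔS₂ = m₂c₂ ln(T_f/T₂) = 148.833 × ln(684.23/345) = 101.9 J/K.
ΔS_total = -70.12 + 101.9 = 31.8 J/K.

ΔS_total = 31.8 J/K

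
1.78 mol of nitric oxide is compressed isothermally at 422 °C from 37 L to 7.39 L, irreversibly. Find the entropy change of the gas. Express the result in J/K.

Entropy is a state function, so ΔS_gas depends only on the end states.
For an isothermal ideal gas ΔS_gas = nR ln(V₂/V₁) = 1.78 × 8.314 × ln(7.39/37) = -23.8 J/K.

ΔS_gas = -23.8 J/K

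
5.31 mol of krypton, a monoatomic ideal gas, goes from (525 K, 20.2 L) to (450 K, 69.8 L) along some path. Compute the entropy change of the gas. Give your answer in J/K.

ΔS = 44.5 J/K

Entropy is a state function: ΔS = nC_V ln(T₂/T₁) + nR ln(V₂/V₁), with C_V = 3R/2 = 12.47 J mol⁻¹ K⁻¹ for a monoatomic ideal gas.
ΔS = 5.31 × [12.47 × ln(450/525) + 8.314 × ln(69.8/20.2)] = 44.5 J/K.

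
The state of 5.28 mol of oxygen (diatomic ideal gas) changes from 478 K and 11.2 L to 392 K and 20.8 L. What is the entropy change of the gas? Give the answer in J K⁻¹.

Entropy is a state function: ΔS = nC_V ln(T₂/T₁) + nR ln(V₂/V₁), with C_V = 5R/2 = 20.79 J mol⁻¹ K⁻¹ for a diatomic ideal gas.
ΔS = 5.28 × [20.79 × ln(392/478) + 8.314 × ln(20.8/11.2)] = 5.41 J/K.

ΔS = 5.41 J/K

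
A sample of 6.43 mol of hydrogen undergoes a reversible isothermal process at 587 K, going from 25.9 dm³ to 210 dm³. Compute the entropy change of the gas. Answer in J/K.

For an isothermal ideal gas ΔS_gas = nR ln(V₂/V₁) = 6.43 × 8.314 × ln(210/25.9) = 112 J/K.

ΔS_gas = 112 J/K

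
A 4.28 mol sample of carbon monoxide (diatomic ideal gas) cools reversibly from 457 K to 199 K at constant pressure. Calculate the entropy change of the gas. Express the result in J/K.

At constant pressure, ΔS = nC_p ln(T₂/T₁) with C_p = 7R/2 = 29.1 J mol⁻¹ K⁻¹.
ΔS = 4.28 × 29.1 × ln(199/457) = -104 J/K.

ΔS = -104 J/K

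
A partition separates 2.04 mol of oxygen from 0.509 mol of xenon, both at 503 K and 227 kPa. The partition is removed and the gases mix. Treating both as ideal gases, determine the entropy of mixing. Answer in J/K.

Mole fractions: x_A = 2.04/2.55 = 0.8, x_B = 0.2.
ΔS_mix = −R(n_A ln x_A + n_B ln x_B) = −8.314 × (2.04 ln 0.8 + 0.509 ln 0.2) = 10.6 J/K.

ΔS_mix = 10.6 J/K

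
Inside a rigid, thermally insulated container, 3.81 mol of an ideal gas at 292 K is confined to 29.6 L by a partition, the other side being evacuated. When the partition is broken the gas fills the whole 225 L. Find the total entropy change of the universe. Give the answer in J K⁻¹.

For an ideal gas in free expansion Q = 0 and W = 0, so T is unchanged.
Entropy is a state function; using a reversible isothermal path, ΔS_gas = nR ln(V₂/V₁) = 3.81 × 8.314 × ln(225/29.6) = 64.2 J/K.
The insulated surroundings exchange no heat, so ΔS_surr = 0 and ΔS_universe = ΔS_gas.

ΔS_universe = 64.2 J/K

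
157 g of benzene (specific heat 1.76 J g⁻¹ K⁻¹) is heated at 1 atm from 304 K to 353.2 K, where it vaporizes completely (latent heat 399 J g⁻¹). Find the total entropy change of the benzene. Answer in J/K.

Warming step: ΔS₁ = m c ln(T_tr/T_i) = 157 × 1.76 × ln(353.2/304) = 41.45 J/K.
Phase change: ΔS₂ = +mL/T_tr = 157 × 399 / 353.2 = 177.4 J/K.
ΔS_total = (41.45) + (177.4) = 219 J/K.

ΔS = 219 J/K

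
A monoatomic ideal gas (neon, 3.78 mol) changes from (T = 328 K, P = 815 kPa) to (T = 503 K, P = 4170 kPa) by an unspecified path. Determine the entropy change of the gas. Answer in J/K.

ΔS = nC_p ln(T₂/T₁) − nR ln(P₂/P₁), with C_p = 5R/2 = 20.79 J mol⁻¹ K⁻¹ for a monoatomic ideal gas.
ΔS = 3.78 × [20.79 × ln(503/328) − 8.314 × ln(4170/815)] = -17.7 J/K.

ΔS = -17.7 J/K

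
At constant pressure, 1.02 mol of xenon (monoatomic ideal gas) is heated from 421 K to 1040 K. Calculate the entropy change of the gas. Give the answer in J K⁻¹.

At constant pressure, ΔS = nC_p ln(T₂/T₁) with C_p = 5R/2 = 20.79 J mol⁻¹ K⁻¹.
ΔS = 1.02 × 20.79 × ln(1040/421) = 19.2 J/K.

ΔS = 19.2 J/K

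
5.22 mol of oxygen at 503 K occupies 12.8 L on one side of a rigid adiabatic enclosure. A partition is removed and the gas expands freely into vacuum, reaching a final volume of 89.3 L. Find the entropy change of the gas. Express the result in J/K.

No heat is exchanged and no work is done, so the ideal-gas temperature stays constant.
Entropy is a state function; using a reversible isothermal path, ΔS_gas = nR ln(V₂/V₁) = 5.22 × 8.314 × ln(89.3/12.8) = 84.3 J/K.

ΔS_gas = 84.3 J/K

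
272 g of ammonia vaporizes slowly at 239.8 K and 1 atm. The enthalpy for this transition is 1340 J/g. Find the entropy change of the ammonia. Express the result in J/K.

ΔS = 1520 J/K

Heat absorbed by the substance: Q = mL = 272 × 1340 = 364480 J.
At constant T, ΔS = Q_rev/T = 364480 / 239.8 = 1520 J/K.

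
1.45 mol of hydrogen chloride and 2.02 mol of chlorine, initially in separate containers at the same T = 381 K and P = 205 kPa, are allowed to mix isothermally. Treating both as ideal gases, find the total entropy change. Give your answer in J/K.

Mole fractions: x_A = 1.45/3.47 = 0.418, x_B = 0.582.
ΔS_mix = −R(n_A ln x_A + n_B ln x_B) = −8.314 × (1.45 ln 0.418 + 2.02 ln 0.582) = 19.6 J/K.

ΔS_mix = 19.6 J/K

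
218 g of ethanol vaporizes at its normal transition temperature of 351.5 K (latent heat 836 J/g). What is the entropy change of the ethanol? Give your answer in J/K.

ΔS = 518 J/K

Heat absorbed by the substance: Q = mL = 218 × 836 = 182248 J.
At constant T, ΔS = Q_rev/T = 182248 / 351.5 = 518 J/K.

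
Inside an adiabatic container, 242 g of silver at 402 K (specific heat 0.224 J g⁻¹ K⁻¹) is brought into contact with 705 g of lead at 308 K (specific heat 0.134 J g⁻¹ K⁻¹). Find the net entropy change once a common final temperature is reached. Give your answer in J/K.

ΔS_total = 1.25 J/K

Energy balance: T_f = (m₁c₁T₁ + m₂c₂T₂)/(m₁c₁ + m₂c₂) = 342.27 K.
ΔS₁ = m₁c₁ ln(T_f/T₁) = 54.208 × ln(342.27/402) = -8.719 J/K.
ΔS₂ = m₂c₂ ln(T_f/T₂) = 94.47 × ln(342.27/308) = 9.967 J/K.
ΔS_total = -8.719 + 9.967 = 1.25 J/K.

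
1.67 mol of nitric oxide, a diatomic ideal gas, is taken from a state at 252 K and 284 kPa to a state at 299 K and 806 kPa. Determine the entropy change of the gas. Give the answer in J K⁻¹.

ΔS = nC_p ln(T₂/T₁) − nR ln(P₂/P₁), with C_p = 7R/2 = 29.1 J mol⁻¹ K⁻¹ for a diatomic ideal gas.
ΔS = 1.67 × [29.1 × ln(299/252) − 8.314 × ln(806/284)] = -6.17 J/K.

ΔS = -6.17 J/K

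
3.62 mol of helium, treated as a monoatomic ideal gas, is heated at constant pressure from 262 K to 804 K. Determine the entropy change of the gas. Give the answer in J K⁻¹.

ΔS = 84.4 J/K

At constant pressure, ΔS = nC_p ln(T₂/T₁) with C_p = 5R/2 = 20.79 J mol⁻¹ K⁻¹.
ΔS = 3.62 × 20.79 × ln(804/262) = 84.4 J/K.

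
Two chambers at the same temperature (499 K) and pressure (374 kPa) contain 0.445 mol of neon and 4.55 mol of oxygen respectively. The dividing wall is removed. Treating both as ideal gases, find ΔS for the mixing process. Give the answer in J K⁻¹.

ΔS_mix = 12.5 J/K

Mole fractions: x_A = 0.445/5 = 0.0891, x_B = 0.911.
ΔS_mix = −R(n_A ln x_A + n_B ln x_B) = −8.314 × (0.445 ln 0.0891 + 4.55 ln 0.911) = 12.5 J/K.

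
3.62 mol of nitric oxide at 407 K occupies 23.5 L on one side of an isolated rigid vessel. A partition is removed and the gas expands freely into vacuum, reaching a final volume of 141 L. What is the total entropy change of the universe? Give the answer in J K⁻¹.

ΔS_universe = 53.9 J/K

For an ideal gas in free expansion Q = 0 and W = 0, so T is unchanged.
Entropy is a state function; using a reversible isothermal path, ΔS_gas = nR ln(V₂/V₁) = 3.62 × 8.314 × ln(141/23.5) = 53.9 J/K.
The insulated surroundings exchange no heat, so ΔS_surr = 0 and ΔS_universe = ΔS_gas.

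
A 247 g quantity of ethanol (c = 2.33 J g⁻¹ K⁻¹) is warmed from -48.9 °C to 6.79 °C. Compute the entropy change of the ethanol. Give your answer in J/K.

In kelvin: T₁ = 224.25 K, T₂ = 279.94 K. ΔS = ∫dQ_rev/T = m c ln(T₂/T₁) = 247 × 2.33 × ln(279.94/224.25) = 128 J/K.

ΔS = 128 J/K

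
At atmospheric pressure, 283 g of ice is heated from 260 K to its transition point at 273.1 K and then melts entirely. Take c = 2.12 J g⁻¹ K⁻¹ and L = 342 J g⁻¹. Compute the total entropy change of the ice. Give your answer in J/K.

ΔS = 384 J/K

Warming step: ΔS₁ = m c ln(T_tr/T_i) = 283 × 2.12 × ln(273.1/260) = 29.49 J/K.
Phase change: ΔS₂ = +mL/T_tr = 283 × 342 / 273.1 = 354.4 J/K.
ΔS_total = (29.49) + (354.4) = 384 J/K.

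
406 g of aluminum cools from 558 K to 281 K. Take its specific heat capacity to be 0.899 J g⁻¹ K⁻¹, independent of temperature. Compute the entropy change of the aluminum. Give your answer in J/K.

ΔS = ∫dQ_rev/T = m c ln(T₂/T₁) = 406 × 0.899 × ln(281/558) = -250 J/K.

ΔS = -250 J/K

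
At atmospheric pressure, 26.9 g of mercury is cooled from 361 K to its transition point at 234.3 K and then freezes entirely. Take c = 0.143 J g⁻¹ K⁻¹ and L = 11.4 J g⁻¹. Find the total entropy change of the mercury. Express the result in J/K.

Cooling step: ΔS₁ = m c ln(T_tr/T_i) = 26.9 × 0.143 × ln(234.3/361) = -1.663 J/K.
Phase change: ΔS₂ = −mL/T_tr = −26.9 × 11.4 / 234.3 = -1.309 J/K.
ΔS_total = (-1.663) + (-1.309) = -2.97 J/K.

ΔS = -2.97 J/K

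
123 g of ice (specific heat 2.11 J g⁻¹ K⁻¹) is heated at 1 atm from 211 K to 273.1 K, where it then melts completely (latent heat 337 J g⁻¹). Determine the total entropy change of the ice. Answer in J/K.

Warming step: ΔS₁ = m c ln(T_tr/T_i) = 123 × 2.11 × ln(273.1/211) = 66.95 J/K.
Phase change: ΔS₂ = +mL/T_tr = 123 × 337 / 273.1 = 151.8 J/K.
ΔS_total = (66.95) + (151.8) = 219 J/K.

ΔS = 219 J/K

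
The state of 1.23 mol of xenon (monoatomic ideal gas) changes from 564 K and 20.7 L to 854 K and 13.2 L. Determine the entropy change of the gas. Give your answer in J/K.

Entropy is a state function: ΔS = nC_V ln(T₂/T₁) + nR ln(V₂/V₁), with C_V = 3R/2 = 12.47 J mol⁻¹ K⁻¹ for a monoatomic ideal gas.
ΔS = 1.23 × [12.47 × ln(854/564) + 8.314 × ln(13.2/20.7)] = 1.76 J/K.

ΔS = 1.76 J/K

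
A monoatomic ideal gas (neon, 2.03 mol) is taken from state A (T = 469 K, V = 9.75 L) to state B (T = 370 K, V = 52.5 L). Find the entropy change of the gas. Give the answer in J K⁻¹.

Entropy is a state function: ΔS = nC_V ln(T₂/T₁) + nR ln(V₂/V₁), with C_V = 3R/2 = 12.47 J mol⁻¹ K⁻¹ for a monoatomic ideal gas.
ΔS = 2.03 × [12.47 × ln(370/469) + 8.314 × ln(52.5/9.75)] = 22.4 J/K.

ΔS = 22.4 J/K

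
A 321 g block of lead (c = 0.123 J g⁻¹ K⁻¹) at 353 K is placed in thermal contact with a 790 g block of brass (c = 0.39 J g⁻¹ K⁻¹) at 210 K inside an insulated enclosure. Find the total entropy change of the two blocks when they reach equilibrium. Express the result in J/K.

ΔS_total = 5.39 J/K

Energy balance: T_f = (m₁c₁T₁ + m₂c₂T₂)/(m₁c₁ + m₂c₂) = 226.24 K.
ΔS₁ = m₁c₁ ln(T_f/T₁) = 39.483 × ln(226.24/353) = -17.564 J/K.
ΔS₂ = m₂c₂ ln(T_f/T₂) = 308.1 × ln(226.24/210) = 22.955 J/K.
ΔS_total = -17.564 + 22.955 = 5.39 J/K.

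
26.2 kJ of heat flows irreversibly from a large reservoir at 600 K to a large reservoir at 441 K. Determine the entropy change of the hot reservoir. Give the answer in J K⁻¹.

The hot reservoir loses heat Q, so ΔS_hot = −Q/T_H = −26200/600 = -43.7 J/K.

ΔS_hot = -43.7 J/K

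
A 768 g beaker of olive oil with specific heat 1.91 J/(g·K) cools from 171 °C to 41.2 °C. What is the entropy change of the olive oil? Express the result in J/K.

In kelvin: T₁ = 444.15 K, T₂ = 314.35 K. ΔS = ∫dQ_rev/T = m c ln(T₂/T₁) = 768 × 1.91 × ln(314.35/444.15) = -507 J/K.

ΔS = -507 J/K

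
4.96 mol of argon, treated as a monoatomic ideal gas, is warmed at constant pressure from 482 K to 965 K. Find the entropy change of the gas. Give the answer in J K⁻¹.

At constant pressure, ΔS = nC_p ln(T₂/T₁) with C_p = 5R/2 = 20.79 J mol⁻¹ K⁻¹.
ΔS = 4.96 × 20.79 × ln(965/482) = 71.6 J/K.

ΔS = 71.6 J/K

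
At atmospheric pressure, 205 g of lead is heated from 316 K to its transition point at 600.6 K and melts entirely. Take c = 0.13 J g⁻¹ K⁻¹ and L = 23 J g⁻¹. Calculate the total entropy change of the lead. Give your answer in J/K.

Warming step: ΔS₁ = m c ln(T_tr/T_i) = 205 × 0.13 × ln(600.6/316) = 17.11 J/K.
Phase change: ΔS₂ = +mL/T_tr = 205 × 23 / 600.6 = 7.85 J/K.
ΔS_total = (17.11) + (7.85) = 25 J/K.

ΔS = 25 J/K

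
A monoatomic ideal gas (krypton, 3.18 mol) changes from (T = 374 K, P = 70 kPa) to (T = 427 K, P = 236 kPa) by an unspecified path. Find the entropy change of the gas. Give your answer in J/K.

ΔS = nC_p ln(T₂/T₁) − nR ln(P₂/P₁), with C_p = 5R/2 = 20.79 J mol⁻¹ K⁻¹ for a monoatomic ideal gas.
ΔS = 3.18 × [20.79 × ln(427/374) − 8.314 × ln(236/70)] = -23.4 J/K.

ΔS = -23.4 J/K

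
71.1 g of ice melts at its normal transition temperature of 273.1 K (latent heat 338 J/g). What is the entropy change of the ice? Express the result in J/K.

ΔS = 88 J/K

Heat absorbed by the substance: Q = mL = 71.1 × 338 = 24031.8 J.
At constant T, ΔS = Q_rev/T = 24031.8 / 273.1 = 88 J/K.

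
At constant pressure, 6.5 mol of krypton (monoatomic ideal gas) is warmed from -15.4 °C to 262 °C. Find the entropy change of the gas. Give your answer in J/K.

ΔS = 98.7 J/K

In kelvin: T₁ = 257.75 K, T₂ = 535.15 K. At constant pressure, ΔS = nC_p ln(T₂/T₁) with C_p = 5R/2 = 20.79 J mol⁻¹ K⁻¹.
ΔS = 6.5 × 20.79 × ln(535.15/257.75) = 98.7 J/K.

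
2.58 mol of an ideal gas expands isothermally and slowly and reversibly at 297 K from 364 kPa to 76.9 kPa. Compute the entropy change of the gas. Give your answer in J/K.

For an isothermal ideal gas ΔS_gas = nR ln(P₁/P₂) = 2.58 × 8.314 × ln(364/76.9) = 33.3 J/K.

ΔS_gas = 33.3 J/K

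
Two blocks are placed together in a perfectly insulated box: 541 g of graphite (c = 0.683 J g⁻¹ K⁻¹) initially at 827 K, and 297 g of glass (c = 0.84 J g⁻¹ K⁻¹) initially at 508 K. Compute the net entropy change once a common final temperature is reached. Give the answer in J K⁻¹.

Energy balance: T_f = (m₁c₁T₁ + m₂c₂T₂)/(m₁c₁ + m₂c₂) = 698.43 K.
ΔS₁ = m₁c₁ ln(T_f/T₁) = 369.503 × ln(698.43/827) = -62.44 J/K.
ΔS₂ = m₂c₂ ln(T_f/T₂) = 249.48 × ln(698.43/508) = 79.42 J/K.
ΔS_total = -62.44 + 79.42 = 17 J/K.

ΔS_total = 17 J/K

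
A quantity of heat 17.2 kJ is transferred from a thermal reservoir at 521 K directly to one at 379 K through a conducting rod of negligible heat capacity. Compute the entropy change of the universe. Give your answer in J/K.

ΔS_hot = −Q/T_H = −17200/521 = -33.01 J/K and ΔS_cold = +Q/T_C = 17200/379 = 45.38 J/K.
ΔS_total = -33.01 + 45.38 = 12.4 J/K, positive as the second law requires.

ΔS_total = 12.4 J/K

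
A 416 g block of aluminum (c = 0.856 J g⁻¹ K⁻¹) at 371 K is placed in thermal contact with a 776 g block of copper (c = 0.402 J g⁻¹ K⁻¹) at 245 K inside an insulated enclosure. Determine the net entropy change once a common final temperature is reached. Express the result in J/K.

Energy balance: T_f = (m₁c₁T₁ + m₂c₂T₂)/(m₁c₁ + m₂c₂) = 312.16 K.
ΔS₁ = m₁c₁ ln(T_f/T₁) = 356.096 × ln(312.16/371) = -61.49 J/K.
ΔS₂ = m₂c₂ ln(T_f/T₂) = 311.952 × ln(312.16/245) = 75.58 J/K.
ΔS_total = -61.49 + 75.58 = 14.1 J/K.

ΔS_total = 14.1 J/K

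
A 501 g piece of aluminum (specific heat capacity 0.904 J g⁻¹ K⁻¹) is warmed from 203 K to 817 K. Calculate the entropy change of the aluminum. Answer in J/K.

ΔS = ∫dQ_rev/T = m c ln(T₂/T₁) = 501 × 0.904 × ln(817/203) = 631 J/K.

ΔS = 631 J/K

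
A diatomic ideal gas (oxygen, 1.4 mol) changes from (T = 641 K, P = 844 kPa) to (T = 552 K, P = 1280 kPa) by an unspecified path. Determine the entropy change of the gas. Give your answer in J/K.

ΔS = nC_p ln(T₂/T₁) − nR ln(P₂/P₁), with C_p = 7R/2 = 29.1 J mol⁻¹ K⁻¹ for a diatomic ideal gas.
ΔS = 1.4 × [29.1 × ln(552/641) − 8.314 × ln(1280/844)] = -10.9 J/K.

ΔS = -10.9 J/K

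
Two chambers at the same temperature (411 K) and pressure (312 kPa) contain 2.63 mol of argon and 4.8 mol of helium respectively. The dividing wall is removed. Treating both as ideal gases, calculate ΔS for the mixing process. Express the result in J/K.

Mole fractions: x_A = 2.63/7.43 = 0.354, x_B = 0.646.
ΔS_mix = −R(n_A ln x_A + n_B ln x_B) = −8.314 × (2.63 ln 0.354 + 4.8 ln 0.646) = 40.1 J/K.

ΔS_mix = 40.1 J/K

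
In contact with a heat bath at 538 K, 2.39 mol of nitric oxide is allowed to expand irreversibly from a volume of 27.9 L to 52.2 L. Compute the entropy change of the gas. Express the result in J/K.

Entropy is a state function, so ΔS_gas depends only on the end states.
For an isothermal ideal gas ΔS_gas = nR ln(V₂/V₁) = 2.39 × 8.314 × ln(52.2/27.9) = 12.4 J/K.

ΔS_gas = 12.4 J/K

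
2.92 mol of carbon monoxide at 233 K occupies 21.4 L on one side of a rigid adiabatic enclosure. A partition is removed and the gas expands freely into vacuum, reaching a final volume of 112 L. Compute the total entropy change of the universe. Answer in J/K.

For an ideal gas in free expansion Q = 0 and W = 0, so T is unchanged.
Entropy is a state function; using a reversible isothermal path, ΔS_gas = nR ln(V₂/V₁) = 2.92 × 8.314 × ln(112/21.4) = 40.2 J/K.
The insulated surroundings exchange no heat, so ΔS_surr = 0 and ΔS_universe = ΔS_gas.

ΔS_universe = 40.2 J/K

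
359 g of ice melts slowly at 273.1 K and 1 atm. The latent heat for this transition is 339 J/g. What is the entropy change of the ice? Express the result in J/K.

ΔS = 446 J/K

Heat absorbed by the substance: Q = mL = 359 × 339 = 121701 J.
At constant T, ΔS = Q_rev/T = 121701 / 273.1 = 446 J/K.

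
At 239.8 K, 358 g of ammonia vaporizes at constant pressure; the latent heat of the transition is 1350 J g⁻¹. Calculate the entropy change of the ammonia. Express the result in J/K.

ΔS = 2020 J/K

Heat absorbed by the substance: Q = mL = 358 × 1350 = 483300 J.
At constant T, ΔS = Q_rev/T = 483300 / 239.8 = 2020 J/K.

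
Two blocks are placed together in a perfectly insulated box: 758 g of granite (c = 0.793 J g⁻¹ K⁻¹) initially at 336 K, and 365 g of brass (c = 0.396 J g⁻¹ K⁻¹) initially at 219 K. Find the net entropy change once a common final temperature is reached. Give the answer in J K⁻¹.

Energy balance: T_f = (m₁c₁T₁ + m₂c₂T₂)/(m₁c₁ + m₂c₂) = 313.32 K.
ΔS₁ = m₁c₁ ln(T_f/T₁) = 601.094 × ln(313.32/336) = -42.01 J/K.
ΔS₂ = m₂c₂ ln(T_f/T₂) = 144.54 × ln(313.32/219) = 51.77 J/K.
ΔS_total = -42.01 + 51.77 = 9.76 J/K.

ΔS_total = 9.76 J/K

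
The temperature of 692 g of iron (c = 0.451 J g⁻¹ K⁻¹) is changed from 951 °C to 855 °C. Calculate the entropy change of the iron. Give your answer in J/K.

ΔS = -25.5 J/K

In kelvin: T₁ = 1224.15 K, T₂ = 1128.15 K. ΔS = ∫dQ_rev/T = m c ln(T₂/T₁) = 692 × 0.451 × ln(1128.15/1224.15) = -25.5 J/K.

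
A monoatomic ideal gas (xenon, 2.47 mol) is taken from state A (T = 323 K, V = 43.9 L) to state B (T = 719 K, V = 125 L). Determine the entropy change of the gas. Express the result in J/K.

ΔS = 46.1 J/K

Entropy is a state function: ΔS = nC_V ln(T₂/T₁) + nR ln(V₂/V₁), with C_V = 3R/2 = 12.47 J mol⁻¹ K⁻¹ for a monoatomic ideal gas.
ΔS = 2.47 × [12.47 × ln(719/323) + 8.314 × ln(125/43.9)] = 46.1 J/K.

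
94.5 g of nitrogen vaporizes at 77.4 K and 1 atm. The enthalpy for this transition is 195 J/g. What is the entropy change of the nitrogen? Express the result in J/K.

Heat absorbed by the substance: Q = mL = 94.5 × 195 = 18427.5 J.
At constant T, ΔS = Q_rev/T = 18427.5 / 77.4 = 238 J/K.

ΔS = 238 J/K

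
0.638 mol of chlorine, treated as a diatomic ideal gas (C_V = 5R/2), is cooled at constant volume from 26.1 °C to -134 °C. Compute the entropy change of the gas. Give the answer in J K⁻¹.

In kelvin: T₁ = 299.25 K, T₂ = 139.15 K. At constant volume, ΔS = nC_V ln(T₂/T₁) with C_V = 5R/2 = 20.79 J mol⁻¹ K⁻¹.
ΔS = 0.638 × 20.79 × ln(139.15/299.25) = -10.2 J/K.

ΔS = -10.2 J/K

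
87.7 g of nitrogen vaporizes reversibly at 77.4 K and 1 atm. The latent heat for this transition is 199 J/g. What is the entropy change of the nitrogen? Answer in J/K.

ΔS = 225 J/K

Heat absorbed by the substance: Q = mL = 87.7 × 199 = 17452.3 J.
At constant T, ΔS = Q_rev/T = 17452.3 / 77.4 = 225 J/K.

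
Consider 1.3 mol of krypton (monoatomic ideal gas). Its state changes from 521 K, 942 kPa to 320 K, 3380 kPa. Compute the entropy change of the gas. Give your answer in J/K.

ΔS = -27 J/K

ΔS = nC_p ln(T₂/T₁) − nR ln(P₂/P₁), with C_p = 5R/2 = 20.79 J mol⁻¹ K⁻¹ for a monoatomic ideal gas.
ΔS = 1.3 × [20.79 × ln(320/521) − 8.314 × ln(3380/942)] = -27 J/K.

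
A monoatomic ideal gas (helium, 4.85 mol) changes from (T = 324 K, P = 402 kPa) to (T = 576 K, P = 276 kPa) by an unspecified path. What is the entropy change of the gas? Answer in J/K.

ΔS = nC_p ln(T₂/T₁) − nR ln(P₂/P₁), with C_p = 5R/2 = 20.79 J mol⁻¹ K⁻¹ for a monoatomic ideal gas.
ΔS = 4.85 × [20.79 × ln(576/324) − 8.314 × ln(276/402)] = 73.2 J/K.

ΔS = 73.2 J/K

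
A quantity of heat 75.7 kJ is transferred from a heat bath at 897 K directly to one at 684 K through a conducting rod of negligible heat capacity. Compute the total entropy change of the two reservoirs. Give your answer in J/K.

ΔS_hot = −Q/T_H = −75700/897 = -84.39 J/K and ΔS_cold = +Q/T_C = 75700/684 = 110.7 J/K.
ΔS_total = -84.39 + 110.7 = 26.3 J/K, positive as the second law requires.

ΔS_total = 26.3 J/K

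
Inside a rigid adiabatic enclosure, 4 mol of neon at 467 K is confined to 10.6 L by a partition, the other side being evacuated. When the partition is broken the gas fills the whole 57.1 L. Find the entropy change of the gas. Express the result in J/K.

ΔS_gas = 56 J/K

For an ideal gas in free expansion Q = 0 and W = 0, so T is unchanged.
Entropy is a state function; using a reversible isothermal path, ΔS_gas = nR ln(V₂/V₁) = 4 × 8.314 × ln(57.1/10.6) = 56 J/K.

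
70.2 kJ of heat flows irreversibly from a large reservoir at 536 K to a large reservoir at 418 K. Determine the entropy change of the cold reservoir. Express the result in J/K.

The cold reservoir gains heat Q, so ΔS_cold = +Q/T_C = 70200/418 = 168 J/K.

ΔS_cold = 168 J/K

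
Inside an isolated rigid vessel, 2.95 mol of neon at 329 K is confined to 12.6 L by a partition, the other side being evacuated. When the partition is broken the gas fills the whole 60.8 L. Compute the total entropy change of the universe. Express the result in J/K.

For an ideal gas in free expansion Q = 0 and W = 0, so T is unchanged.
Entropy is a state function; using a reversible isothermal path, ΔS_gas = nR ln(V₂/V₁) = 2.95 × 8.314 × ln(60.8/12.6) = 38.6 J/K.
The insulated surroundings exchange no heat, so ΔS_surr = 0 and ΔS_universe = ΔS_gas.

ΔS_universe = 38.6 J/K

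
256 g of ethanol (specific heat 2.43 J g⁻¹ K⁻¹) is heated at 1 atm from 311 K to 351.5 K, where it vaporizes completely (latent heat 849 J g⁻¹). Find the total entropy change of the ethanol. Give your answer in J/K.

ΔS = 694 J/K

Warming step: ΔS₁ = m c ln(T_tr/T_i) = 256 × 2.43 × ln(351.5/311) = 76.15 J/K.
Phase change: ΔS₂ = +mL/T_tr = 256 × 849 / 351.5 = 618.3 J/K.
ΔS_total = (76.15) + (618.3) = 694 J/K.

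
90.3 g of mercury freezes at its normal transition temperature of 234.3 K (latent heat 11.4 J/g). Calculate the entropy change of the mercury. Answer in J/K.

ΔS = -4.39 J/K

Heat released by the substance: Q = −mL = −90.3 × 11.4 = −1029.42 J.
At constant T, ΔS = Q_rev/T = −1029.42 / 234.3 = -4.39 J/K.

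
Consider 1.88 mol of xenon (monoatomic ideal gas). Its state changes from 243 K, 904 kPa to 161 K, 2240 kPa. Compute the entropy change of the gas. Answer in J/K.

ΔS = nC_p ln(T₂/T₁) − nR ln(P₂/P₁), with C_p = 5R/2 = 20.79 J mol⁻¹ K⁻¹ for a monoatomic ideal gas.
ΔS = 1.88 × [20.79 × ln(161/243) − 8.314 × ln(2240/904)] = -30.3 J/K.

ΔS = -30.3 J/K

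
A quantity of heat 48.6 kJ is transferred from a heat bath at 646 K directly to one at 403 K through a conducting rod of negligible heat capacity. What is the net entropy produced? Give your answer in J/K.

ΔS_hot = −Q/T_H = −48600/646 = -75.23 J/K and ΔS_cold = +Q/T_C = 48600/403 = 120.6 J/K.
ΔS_total = -75.23 + 120.6 = 45.4 J/K, positive as the second law requires.

ΔS_total = 45.4 J/K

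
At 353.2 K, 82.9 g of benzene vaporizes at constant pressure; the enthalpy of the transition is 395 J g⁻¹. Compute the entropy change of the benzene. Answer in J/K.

Heat absorbed by the substance: Q = mL = 82.9 × 395 = 32745.5 J.
At constant T, ΔS = Q_rev/T = 32745.5 / 353.2 = 92.7 J/K.

ΔS = 92.7 J/K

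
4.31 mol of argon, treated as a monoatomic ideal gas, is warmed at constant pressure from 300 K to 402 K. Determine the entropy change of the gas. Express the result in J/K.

ΔS = 26.2 J/K

At constant pressure, ΔS = nC_p ln(T₂/T₁) with C_p = 5R/2 = 20.79 J mol⁻¹ K⁻¹.
ΔS = 4.31 × 20.79 × ln(402/300) = 26.2 J/K.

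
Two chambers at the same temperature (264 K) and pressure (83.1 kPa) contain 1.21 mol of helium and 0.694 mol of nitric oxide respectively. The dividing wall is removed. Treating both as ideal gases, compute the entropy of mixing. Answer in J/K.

Mole fractions: x_A = 1.21/1.9 = 0.636, x_B = 0.364.
ΔS_mix = −R(n_A ln x_A + n_B ln x_B) = −8.314 × (1.21 ln 0.636 + 0.694 ln 0.364) = 10.4 J/K.

ΔS_mix = 10.4 J/K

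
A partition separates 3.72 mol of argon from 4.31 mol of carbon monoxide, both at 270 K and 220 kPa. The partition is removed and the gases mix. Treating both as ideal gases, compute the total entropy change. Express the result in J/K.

ΔS_mix = 46.1 J/K

Mole fractions: x_A = 3.72/8.03 = 0.463, x_B = 0.537.
ΔS_mix = −R(n_A ln x_A + n_B ln x_B) = −8.314 × (3.72 ln 0.463 + 4.31 ln 0.537) = 46.1 J/K.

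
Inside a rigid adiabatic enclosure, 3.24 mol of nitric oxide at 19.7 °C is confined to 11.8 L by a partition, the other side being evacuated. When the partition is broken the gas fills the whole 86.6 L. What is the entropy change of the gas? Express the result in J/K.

No heat is exchanged and no work is done, so the ideal-gas temperature stays constant.
Entropy is a state function; using a reversible isothermal path, ΔS_gas = nR ln(V₂/V₁) = 3.24 × 8.314 × ln(86.6/11.8) = 53.7 J/K.

ΔS_gas = 53.7 J/K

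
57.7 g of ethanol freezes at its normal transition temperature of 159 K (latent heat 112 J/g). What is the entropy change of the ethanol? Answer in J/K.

Heat released by the substance: Q = −mL = −57.7 × 112 = −6462.4 J.
At constant T, ΔS = Q_rev/T = −6462.4 / 159 = -40.6 J/K.

ΔS = -40.6 J/K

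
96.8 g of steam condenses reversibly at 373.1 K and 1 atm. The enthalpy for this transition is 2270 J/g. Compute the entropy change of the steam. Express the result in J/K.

ΔS = -589 J/K

Heat released by the substance: Q = −mL = −96.8 × 2270 = −219736 J.
At constant T, ΔS = Q_rev/T = −219736 / 373.1 = -589 J/K.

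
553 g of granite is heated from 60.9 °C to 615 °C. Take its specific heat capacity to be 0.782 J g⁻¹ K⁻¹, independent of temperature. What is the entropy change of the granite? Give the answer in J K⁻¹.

In kelvin: T₁ = 334.05 K, T₂ = 888.15 K. ΔS = ∫dQ_rev/T = m c ln(T₂/T₁) = 553 × 0.782 × ln(888.15/334.05) = 423 J/K.

ΔS = 423 J/K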